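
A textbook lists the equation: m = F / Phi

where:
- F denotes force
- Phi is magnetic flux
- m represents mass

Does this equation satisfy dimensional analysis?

No

F (force) has dimensions [L M T^-2].
Phi (magnetic flux) has dimensions [I^-1 L^2 M T^-2].
m (mass) has dimensions [M].

Left side: [M]
Right side: [I L^-1]

The two sides have different dimensions, so the equation is NOT dimensionally consistent.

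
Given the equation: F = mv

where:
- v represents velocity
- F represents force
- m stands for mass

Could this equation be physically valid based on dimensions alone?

No

v (velocity) has dimensions [L T^-1].
F (force) has dimensions [L M T^-2].
m (mass) has dimensions [M].

Left side: [L M T^-2]
Right side: [L M T^-1]

The two sides have different dimensions, so the equation is NOT dimensionally consistent.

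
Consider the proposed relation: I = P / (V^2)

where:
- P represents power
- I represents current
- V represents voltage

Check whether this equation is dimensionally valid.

No

P (power) has dimensions [L^2 M T^-3].
I (current) has dimensions [I].
V (voltage) has dimensions [I^-1 L^2 M T^-3].

Left side: [I]
Right side: [I^2 L^-2 M^-1 T^3]

The two sides have different dimensions, so the equation is NOT dimensionally consistent.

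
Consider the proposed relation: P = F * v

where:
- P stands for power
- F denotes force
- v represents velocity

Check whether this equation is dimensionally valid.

Yes

P (power) has dimensions [L^2 M T^-3].
F (force) has dimensions [L M T^-2].
v (velocity) has dimensions [L T^-1].

Left side: [L^2 M T^-3]
Right side: [L^2 M T^-3]

Both sides have the same dimensions, so the equation is dimensionally consistent.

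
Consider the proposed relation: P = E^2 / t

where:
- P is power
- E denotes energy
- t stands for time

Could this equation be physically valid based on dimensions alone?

No

P (power) has dimensions [L^2 M T^-3].
E (energy) has dimensions [L^2 M T^-2].
t (time) has dimensions [T].

Left side: [L^2 M T^-3]
Right side: [L^4 M^2 T^-5]

The two sides have different dimensions, so the equation is NOT dimensionally consistent.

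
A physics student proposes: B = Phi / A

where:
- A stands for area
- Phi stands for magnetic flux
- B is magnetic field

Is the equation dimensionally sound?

Yes

A (area) has dimensions [L^2].
Phi (magnetic flux) has dimensions [I^-1 L^2 M T^-2].
B (magnetic field) has dimensions [I^-1 M T^-2].

Left side: [I^-1 M T^-2]
Right side: [I^-1 M T^-2]

Both sides have the same dimensions, so the equation is dimensionally consistent.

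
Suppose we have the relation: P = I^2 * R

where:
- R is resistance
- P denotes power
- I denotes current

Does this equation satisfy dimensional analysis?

Yes

R (resistance) has dimensions [I^-2 L^2 M T^-3].
P (power) has dimensions [L^2 M T^-3].
I (current) has dimensions [I].

Left side: [L^2 M T^-3]
Right side: [L^2 M T^-3]

Both sides have the same dimensions, so the equation is dimensionally consistent.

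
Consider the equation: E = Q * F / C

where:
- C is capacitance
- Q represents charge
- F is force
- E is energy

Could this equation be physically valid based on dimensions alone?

No

C (capacitance) has dimensions [I^2 L^-2 M^-1 T^4].
Q (charge) has dimensions [I T].
F (force) has dimensions [L M T^-2].
E (energy) has dimensions [L^2 M T^-2].

Left side: [L^2 M T^-2]
Right side: [I^-1 L^3 M^2 T^-5]

The two sides have different dimensions, so the equation is NOT dimensionally consistent.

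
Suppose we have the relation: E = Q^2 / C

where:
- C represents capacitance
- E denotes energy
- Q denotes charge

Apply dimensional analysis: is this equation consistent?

Yes

C (capacitance) has dimensions [I^2 L^-2 M^-1 T^4].
E (energy) has dimensions [L^2 M T^-2].
Q (charge) has dimensions [I T].

Left side: [L^2 M T^-2]
Right side: [L^2 M T^-2]

Both sides have the same dimensions, so the equation is dimensionally consistent.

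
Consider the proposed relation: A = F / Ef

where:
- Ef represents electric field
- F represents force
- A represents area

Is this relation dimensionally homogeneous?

No

Ef (electric field) has dimensions [I^-1 L M T^-3].
F (force) has dimensions [L M T^-2].
A (area) has dimensions [L^2].

Left side: [L^2]
Right side: [I T]

The two sides have different dimensions, so the equation is NOT dimensionally consistent.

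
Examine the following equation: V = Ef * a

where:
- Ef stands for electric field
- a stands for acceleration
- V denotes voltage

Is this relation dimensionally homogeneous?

No

Ef (electric field) has dimensions [I^-1 L M T^-3].
a (acceleration) has dimensions [L T^-2].
V (voltage) has dimensions [I^-1 L^2 M T^-3].

Left side: [I^-1 L^2 M T^-3]
Right side: [I^-1 L^2 M T^-5]

The two sides have different dimensions, so the equation is NOT dimensionally consistent.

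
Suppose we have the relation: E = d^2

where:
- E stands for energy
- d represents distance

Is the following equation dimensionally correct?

No

E (energy) has dimensions [L^2 M T^-2].
d (distance) has dimensions [L].

Left side: [L^2 M T^-2]
Right side: [L^2]

The two sides have different dimensions, so the equation is NOT dimensionally consistent.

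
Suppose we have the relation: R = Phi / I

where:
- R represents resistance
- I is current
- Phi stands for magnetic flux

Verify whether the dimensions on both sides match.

No

R (resistance) has dimensions [I^-2 L^2 M T^-3].
I (current) has dimensions [I].
Phi (magnetic flux) has dimensions [I^-1 L^2 M T^-2].

Left side: [I^-2 L^2 M T^-3]
Right side: [I^-2 L^2 M T^-2]

The two sides have different dimensions, so the equation is NOT dimensionally consistent.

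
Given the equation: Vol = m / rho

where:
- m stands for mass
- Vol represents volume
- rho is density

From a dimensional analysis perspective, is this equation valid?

Yes

m (mass) has dimensions [M].
Vol (volume) has dimensions [L^3].
rho (density) has dimensions [L^-3 M].

Left side: [L^3]
Right side: [L^3]

Both sides have the same dimensions, so the equation is dimensionally consistent.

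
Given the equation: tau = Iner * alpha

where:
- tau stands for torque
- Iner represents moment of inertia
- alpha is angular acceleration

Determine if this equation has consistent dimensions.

Yes

tau (torque) has dimensions [L^2 M T^-2].
Iner (moment of inertia) has dimensions [L^2 M].
alpha (angular acceleration) has dimensions [T^-2].

Left side: [L^2 M T^-2]
Right side: [L^2 M T^-2]

Both sides have the same dimensions, so the equation is dimensionally consistent.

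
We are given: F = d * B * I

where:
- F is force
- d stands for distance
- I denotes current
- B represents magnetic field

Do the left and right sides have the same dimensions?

Yes

F (force) has dimensions [L M T^-2].
d (distance) has dimensions [L].
I (current) has dimensions [I].
B (magnetic field) has dimensions [I^-1 M T^-2].

Left side: [L M T^-2]
Right side: [L M T^-2]

Both sides have the same dimensions, so the equation is dimensionally consistent.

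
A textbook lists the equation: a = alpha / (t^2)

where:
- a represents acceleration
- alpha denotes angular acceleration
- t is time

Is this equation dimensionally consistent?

No

a (acceleration) has dimensions [L T^-2].
alpha (angular acceleration) has dimensions [T^-2].
t (time) has dimensions [T].

Left side: [L T^-2]
Right side: [T^-4]

The two sides have different dimensions, so the equation is NOT dimensionally consistent.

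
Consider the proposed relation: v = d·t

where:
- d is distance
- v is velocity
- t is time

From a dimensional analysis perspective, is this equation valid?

No

d (distance) has dimensions [L].
v (velocity) has dimensions [L T^-1].
t (time) has dimensions [T].

Left side: [L T^-1]
Right side: [L T]

The two sides have different dimensions, so the equation is NOT dimensionally consistent.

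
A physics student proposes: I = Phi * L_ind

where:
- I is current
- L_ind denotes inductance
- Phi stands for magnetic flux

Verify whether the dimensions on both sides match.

No

I (current) has dimensions [I].
L_ind (inductance) has dimensions [I^-2 L^2 M T^-2].
Phi (magnetic flux) has dimensions [I^-1 L^2 M T^-2].

Left side: [I]
Right side: [I^-3 L^4 M^2 T^-4]

The two sides have different dimensions, so the equation is NOT dimensionally consistent.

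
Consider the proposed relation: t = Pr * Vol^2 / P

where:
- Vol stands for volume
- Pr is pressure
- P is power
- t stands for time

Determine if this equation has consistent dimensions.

No

Vol (volume) has dimensions [L^3].
Pr (pressure) has dimensions [L^-1 M T^-2].
P (power) has dimensions [L^2 M T^-3].
t (time) has dimensions [T].

Left side: [T]
Right side: [L^3 T]

The two sides have different dimensions, so the equation is NOT dimensionally consistent.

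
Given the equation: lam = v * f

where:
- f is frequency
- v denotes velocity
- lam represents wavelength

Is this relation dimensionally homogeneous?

No

f (frequency) has dimensions [T^-1].
v (velocity) has dimensions [L T^-1].
lam (wavelength) has dimensions [L].

Left side: [L]
Right side: [L T^-2]

The two sides have different dimensions, so the equation is NOT dimensionally consistent.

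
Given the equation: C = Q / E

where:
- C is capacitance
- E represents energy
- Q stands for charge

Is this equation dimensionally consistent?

No

C (capacitance) has dimensions [I^2 L^-2 M^-1 T^4].
E (energy) has dimensions [L^2 M T^-2].
Q (charge) has dimensions [I T].

Left side: [I^2 L^-2 M^-1 T^4]
Right side: [I L^-2 M^-1 T^3]

The two sides have different dimensions, so the equation is NOT dimensionally consistent.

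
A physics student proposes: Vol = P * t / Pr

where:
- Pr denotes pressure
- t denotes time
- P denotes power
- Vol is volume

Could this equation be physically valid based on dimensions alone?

Yes

Pr (pressure) has dimensions [L^-1 M T^-2].
t (time) has dimensions [T].
P (power) has dimensions [L^2 M T^-3].
Vol (volume) has dimensions [L^3].

Left side: [L^3]
Right side: [L^3]

Both sides have the same dimensions, so the equation is dimensionally consistent.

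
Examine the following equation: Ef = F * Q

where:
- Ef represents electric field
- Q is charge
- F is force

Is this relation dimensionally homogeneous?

No

Ef (electric field) has dimensions [I^-1 L M T^-3].
Q (charge) has dimensions [I T].
F (force) has dimensions [L M T^-2].

Left side: [I^-1 L M T^-3]
Right side: [I L M T^-1]

The two sides have different dimensions, so the equation is NOT dimensionally consistent.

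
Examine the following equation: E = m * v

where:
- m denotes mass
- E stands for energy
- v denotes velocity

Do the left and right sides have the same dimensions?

No

m (mass) has dimensions [M].
E (energy) has dimensions [L^2 M T^-2].
v (velocity) has dimensions [L T^-1].

Left side: [L^2 M T^-2]
Right side: [L M T^-1]

The two sides have different dimensions, so the equation is NOT dimensionally consistent.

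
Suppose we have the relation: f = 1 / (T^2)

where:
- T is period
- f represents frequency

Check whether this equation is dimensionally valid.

No

T (period) has dimensions [T].
f (frequency) has dimensions [T^-1].

Left side: [T^-1]
Right side: [T^-2]

The two sides have different dimensions, so the equation is NOT dimensionally consistent.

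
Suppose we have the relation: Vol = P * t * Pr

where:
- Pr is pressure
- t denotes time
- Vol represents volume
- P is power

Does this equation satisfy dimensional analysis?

No

Pr (pressure) has dimensions [L^-1 M T^-2].
t (time) has dimensions [T].
Vol (volume) has dimensions [L^3].
P (power) has dimensions [L^2 M T^-3].

Left side: [L^3]
Right side: [L M^2 T^-4]

The two sides have different dimensions, so the equation is NOT dimensionally consistent.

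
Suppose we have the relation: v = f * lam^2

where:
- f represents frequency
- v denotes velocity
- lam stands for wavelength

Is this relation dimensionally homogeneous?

No

f (frequency) has dimensions [T^-1].
v (velocity) has dimensions [L T^-1].
lam (wavelength) has dimensions [L].

Left side: [L T^-1]
Right side: [L^2 T^-1]

The two sides have different dimensions, so the equation is NOT dimensionally consistent.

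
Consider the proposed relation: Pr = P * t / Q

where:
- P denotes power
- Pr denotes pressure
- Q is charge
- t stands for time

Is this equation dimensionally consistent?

No

P (power) has dimensions [L^2 M T^-3].
Pr (pressure) has dimensions [L^-1 M T^-2].
Q (charge) has dimensions [I T].
t (time) has dimensions [T].

Left side: [L^-1 M T^-2]
Right side: [I^-1 L^2 M T^-3]

The two sides have different dimensions, so the equation is NOT dimensionally consistent.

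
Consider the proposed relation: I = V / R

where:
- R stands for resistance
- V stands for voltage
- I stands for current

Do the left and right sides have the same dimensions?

Yes

R (resistance) has dimensions [I^-2 L^2 M T^-3].
V (voltage) has dimensions [I^-1 L^2 M T^-3].
I (current) has dimensions [I].

Left side: [I]
Right side: [I]

Both sides have the same dimensions, so the equation is dimensionally consistent.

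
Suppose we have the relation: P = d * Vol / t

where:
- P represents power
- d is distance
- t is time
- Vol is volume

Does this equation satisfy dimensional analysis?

No

P (power) has dimensions [L^2 M T^-3].
d (distance) has dimensions [L].
t (time) has dimensions [T].
Vol (volume) has dimensions [L^3].

Left side: [L^2 M T^-3]
Right side: [L^4 T^-1]

The two sides have different dimensions, so the equation is NOT dimensionally consistent.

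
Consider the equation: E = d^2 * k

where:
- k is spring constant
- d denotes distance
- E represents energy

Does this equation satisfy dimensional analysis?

Yes

k (spring constant) has dimensions [M T^-2].
d (distance) has dimensions [L].
E (energy) has dimensions [L^2 M T^-2].

Left side: [L^2 M T^-2]
Right side: [L^2 M T^-2]

Both sides have the same dimensions, so the equation is dimensionally consistent.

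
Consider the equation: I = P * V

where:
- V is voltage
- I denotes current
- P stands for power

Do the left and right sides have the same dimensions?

No

V (voltage) has dimensions [I^-1 L^2 M T^-3].
I (current) has dimensions [I].
P (power) has dimensions [L^2 M T^-3].

Left side: [I]
Right side: [I^-1 L^4 M^2 T^-6]

The two sides have different dimensions, so the equation is NOT dimensionally consistent.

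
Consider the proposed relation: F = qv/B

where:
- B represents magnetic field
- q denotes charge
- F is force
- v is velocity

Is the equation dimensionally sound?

No

B (magnetic field) has dimensions [I^-1 M T^-2].
q (charge) has dimensions [I T].
F (force) has dimensions [L M T^-2].
v (velocity) has dimensions [L T^-1].

Left side: [L M T^-2]
Right side: [I^2 L M^-1 T^2]

The two sides have different dimensions, so the equation is NOT dimensionally consistent.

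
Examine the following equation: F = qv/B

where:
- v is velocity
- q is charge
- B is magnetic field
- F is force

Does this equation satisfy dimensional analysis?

No

v (velocity) has dimensions [L T^-1].
q (charge) has dimensions [I T].
B (magnetic field) has dimensions [I^-1 M T^-2].
F (force) has dimensions [L M T^-2].

Left side: [L M T^-2]
Right side: [I^2 L M^-1 T^2]

The two sides have different dimensions, so the equation is NOT dimensionally consistent.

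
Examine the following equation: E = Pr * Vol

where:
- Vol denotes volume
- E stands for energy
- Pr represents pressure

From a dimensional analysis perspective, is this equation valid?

Yes

Vol (volume) has dimensions [L^3].
E (energy) has dimensions [L^2 M T^-2].
Pr (pressure) has dimensions [L^-1 M T^-2].

Left side: [L^2 M T^-2]
Right side: [L^2 M T^-2]

Both sides have the same dimensions, so the equation is dimensionally consistent.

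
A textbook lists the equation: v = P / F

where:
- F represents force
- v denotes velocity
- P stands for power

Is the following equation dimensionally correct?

Yes

F (force) has dimensions [L M T^-2].
v (velocity) has dimensions [L T^-1].
P (power) has dimensions [L^2 M T^-3].

Left side: [L T^-1]
Right side: [L T^-1]

Both sides have the same dimensions, so the equation is dimensionally consistent.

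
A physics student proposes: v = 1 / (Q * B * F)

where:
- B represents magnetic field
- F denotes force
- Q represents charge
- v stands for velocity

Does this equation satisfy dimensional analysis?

No

B (magnetic field) has dimensions [I^-1 M T^-2].
F (force) has dimensions [L M T^-2].
Q (charge) has dimensions [I T].
v (velocity) has dimensions [L T^-1].

Left side: [L T^-1]
Right side: [L^-1 M^-2 T^3]

The two sides have different dimensions, so the equation is NOT dimensionally consistent.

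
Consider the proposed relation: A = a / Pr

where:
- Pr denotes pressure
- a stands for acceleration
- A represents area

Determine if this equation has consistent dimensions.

No

Pr (pressure) has dimensions [L^-1 M T^-2].
a (acceleration) has dimensions [L T^-2].
A (area) has dimensions [L^2].

Left side: [L^2]
Right side: [L^2 M^-1]

The two sides have different dimensions, so the equation is NOT dimensionally consistent.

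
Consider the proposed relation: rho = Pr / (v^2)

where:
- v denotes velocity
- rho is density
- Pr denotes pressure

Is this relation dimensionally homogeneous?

Yes

v (velocity) has dimensions [L T^-1].
rho (density) has dimensions [L^-3 M].
Pr (pressure) has dimensions [L^-1 M T^-2].

Left side: [L^-3 M]
Right side: [L^-3 M]

Both sides have the same dimensions, so the equation is dimensionally consistent.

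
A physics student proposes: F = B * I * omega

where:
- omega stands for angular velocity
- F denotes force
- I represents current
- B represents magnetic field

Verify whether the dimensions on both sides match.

No

omega (angular velocity) has dimensions [T^-1].
F (force) has dimensions [L M T^-2].
I (current) has dimensions [I].
B (magnetic field) has dimensions [I^-1 M T^-2].

Left side: [L M T^-2]
Right side: [M T^-3]

The two sides have different dimensions, so the equation is NOT dimensionally consistent.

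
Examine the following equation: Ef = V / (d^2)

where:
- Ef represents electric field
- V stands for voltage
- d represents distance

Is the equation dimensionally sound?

No

Ef (electric field) has dimensions [I^-1 L M T^-3].
V (voltage) has dimensions [I^-1 L^2 M T^-3].
d (distance) has dimensions [L].

Left side: [I^-1 L M T^-3]
Right side: [I^-1 M T^-3]

The two sides have different dimensions, so the equation is NOT dimensionally consistent.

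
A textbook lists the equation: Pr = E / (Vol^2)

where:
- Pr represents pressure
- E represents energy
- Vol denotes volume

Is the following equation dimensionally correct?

No

Pr (pressure) has dimensions [L^-1 M T^-2].
E (energy) has dimensions [L^2 M T^-2].
Vol (volume) has dimensions [L^3].

Left side: [L^-1 M T^-2]
Right side: [L^-4 M T^-2]

The two sides have different dimensions, so the equation is NOT dimensionally consistent.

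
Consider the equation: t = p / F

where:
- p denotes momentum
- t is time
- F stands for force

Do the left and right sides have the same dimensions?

Yes

p (momentum) has dimensions [L M T^-1].
t (time) has dimensions [T].
F (force) has dimensions [L M T^-2].

Left side: [T]
Right side: [T]

Both sides have the same dimensions, so the equation is dimensionally consistent.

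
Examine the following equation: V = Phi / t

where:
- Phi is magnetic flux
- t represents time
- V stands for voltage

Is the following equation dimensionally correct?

Yes

Phi (magnetic flux) has dimensions [I^-1 L^2 M T^-2].
t (time) has dimensions [T].
V (voltage) has dimensions [I^-1 L^2 M T^-3].

Left side: [I^-1 L^2 M T^-3]
Right side: [I^-1 L^2 M T^-3]

Both sides have the same dimensions, so the equation is dimensionally consistent.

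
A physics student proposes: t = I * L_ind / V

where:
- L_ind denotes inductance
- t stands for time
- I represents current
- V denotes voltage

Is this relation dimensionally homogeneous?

Yes

L_ind (inductance) has dimensions [I^-2 L^2 M T^-2].
t (time) has dimensions [T].
I (current) has dimensions [I].
V (voltage) has dimensions [I^-1 L^2 M T^-3].

Left side: [T]
Right side: [T]

Both sides have the same dimensions, so the equation is dimensionally consistent.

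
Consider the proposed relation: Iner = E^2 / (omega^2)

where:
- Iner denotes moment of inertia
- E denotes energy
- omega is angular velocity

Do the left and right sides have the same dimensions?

No

Iner (moment of inertia) has dimensions [L^2 M].
E (energy) has dimensions [L^2 M T^-2].
omega (angular velocity) has dimensions [T^-1].

Left side: [L^2 M]
Right side: [L^4 M^2 T^-2]

The two sides have different dimensions, so the equation is NOT dimensionally consistent.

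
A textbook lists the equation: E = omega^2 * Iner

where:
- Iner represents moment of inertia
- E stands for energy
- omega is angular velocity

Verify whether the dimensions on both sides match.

Yes

Iner (moment of inertia) has dimensions [L^2 M].
E (energy) has dimensions [L^2 M T^-2].
omega (angular velocity) has dimensions [T^-1].

Left side: [L^2 M T^-2]
Right side: [L^2 M T^-2]

Both sides have the same dimensions, so the equation is dimensionally consistent.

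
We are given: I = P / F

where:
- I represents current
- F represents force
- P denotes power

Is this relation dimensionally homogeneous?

No

I (current) has dimensions [I].
F (force) has dimensions [L M T^-2].
P (power) has dimensions [L^2 M T^-3].

Left side: [I]
Right side: [L T^-1]

The two sides have different dimensions, so the equation is NOT dimensionally consistent.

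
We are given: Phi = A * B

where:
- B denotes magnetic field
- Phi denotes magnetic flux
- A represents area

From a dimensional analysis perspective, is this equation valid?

Yes

B (magnetic field) has dimensions [I^-1 M T^-2].
Phi (magnetic flux) has dimensions [I^-1 L^2 M T^-2].
A (area) has dimensions [L^2].

Left side: [I^-1 L^2 M T^-2]
Right side: [I^-1 L^2 M T^-2]

Both sides have the same dimensions, so the equation is dimensionally consistent.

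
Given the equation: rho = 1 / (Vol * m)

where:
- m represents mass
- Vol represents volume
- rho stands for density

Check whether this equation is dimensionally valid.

No

m (mass) has dimensions [M].
Vol (volume) has dimensions [L^3].
rho (density) has dimensions [L^-3 M].

Left side: [L^-3 M]
Right side: [L^-3 M^-1]

The two sides have different dimensions, so the equation is NOT dimensionally consistent.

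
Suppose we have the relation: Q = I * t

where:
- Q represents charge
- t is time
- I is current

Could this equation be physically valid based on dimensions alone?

Yes

Q (charge) has dimensions [I T].
t (time) has dimensions [T].
I (current) has dimensions [I].

Left side: [I T]
Right side: [I T]

Both sides have the same dimensions, so the equation is dimensionally consistent.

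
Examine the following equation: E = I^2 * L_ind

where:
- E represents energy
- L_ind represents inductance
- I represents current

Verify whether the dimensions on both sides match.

Yes

E (energy) has dimensions [L^2 M T^-2].
L_ind (inductance) has dimensions [I^-2 L^2 M T^-2].
I (current) has dimensions [I].

Left side: [L^2 M T^-2]
Right side: [L^2 M T^-2]

Both sides have the same dimensions, so the equation is dimensionally consistent.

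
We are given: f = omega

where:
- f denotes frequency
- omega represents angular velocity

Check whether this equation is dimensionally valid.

Yes

f (frequency) has dimensions [T^-1].
omega (angular velocity) has dimensions [T^-1].

Left side: [T^-1]
Right side: [T^-1]

Both sides have the same dimensions, so the equation is dimensionally consistent.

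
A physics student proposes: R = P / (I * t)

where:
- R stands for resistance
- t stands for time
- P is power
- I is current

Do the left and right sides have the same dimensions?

No

R (resistance) has dimensions [I^-2 L^2 M T^-3].
t (time) has dimensions [T].
P (power) has dimensions [L^2 M T^-3].
I (current) has dimensions [I].

Left side: [I^-2 L^2 M T^-3]
Right side: [I^-1 L^2 M T^-4]

The two sides have different dimensions, so the equation is NOT dimensionally consistent.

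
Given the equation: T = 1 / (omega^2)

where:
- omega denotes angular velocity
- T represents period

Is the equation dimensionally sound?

No

omega (angular velocity) has dimensions [T^-1].
T (period) has dimensions [T].

Left side: [T]
Right side: [T^2]

The two sides have different dimensions, so the equation is NOT dimensionally consistent.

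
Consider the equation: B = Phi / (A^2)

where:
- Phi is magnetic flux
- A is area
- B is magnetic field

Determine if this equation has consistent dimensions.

No

Phi (magnetic flux) has dimensions [I^-1 L^2 M T^-2].
A (area) has dimensions [L^2].
B (magnetic field) has dimensions [I^-1 M T^-2].

Left side: [I^-1 M T^-2]
Right side: [I^-1 L^-2 M T^-2]

The two sides have different dimensions, so the equation is NOT dimensionally consistent.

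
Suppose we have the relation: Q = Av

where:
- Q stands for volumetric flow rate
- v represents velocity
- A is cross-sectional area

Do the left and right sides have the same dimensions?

Yes

Q (volumetric flow rate) has dimensions [L^3 T^-1].
v (velocity) has dimensions [L T^-1].
A (cross-sectional area) has dimensions [L^2].

Left side: [L^3 T^-1]
Right side: [L^3 T^-1]

Both sides have the same dimensions, so the equation is dimensionally consistent.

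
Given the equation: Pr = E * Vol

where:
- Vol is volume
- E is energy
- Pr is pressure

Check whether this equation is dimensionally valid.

No

Vol (volume) has dimensions [L^3].
E (energy) has dimensions [L^2 M T^-2].
Pr (pressure) has dimensions [L^-1 M T^-2].

Left side: [L^-1 M T^-2]
Right side: [L^5 M T^-2]

The two sides have different dimensions, so the equation is NOT dimensionally consistent.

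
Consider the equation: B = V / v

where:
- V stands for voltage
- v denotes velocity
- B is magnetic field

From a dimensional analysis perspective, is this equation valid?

No

V (voltage) has dimensions [I^-1 L^2 M T^-3].
v (velocity) has dimensions [L T^-1].
B (magnetic field) has dimensions [I^-1 M T^-2].

Left side: [I^-1 M T^-2]
Right side: [I^-1 L M T^-2]

The two sides have different dimensions, so the equation is NOT dimensionally consistent.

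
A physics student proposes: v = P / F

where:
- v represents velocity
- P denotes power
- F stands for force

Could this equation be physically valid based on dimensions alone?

Yes

v (velocity) has dimensions [L T^-1].
P (power) has dimensions [L^2 M T^-3].
F (force) has dimensions [L M T^-2].

Left side: [L T^-1]
Right side: [L T^-1]

Both sides have the same dimensions, so the equation is dimensionally consistent.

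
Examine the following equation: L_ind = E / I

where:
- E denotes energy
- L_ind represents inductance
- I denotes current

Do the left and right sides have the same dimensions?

No

E (energy) has dimensions [L^2 M T^-2].
L_ind (inductance) has dimensions [I^-2 L^2 M T^-2].
I (current) has dimensions [I].

Left side: [I^-2 L^2 M T^-2]
Right side: [I^-1 L^2 M T^-2]

The two sides have different dimensions, so the equation is NOT dimensionally consistent.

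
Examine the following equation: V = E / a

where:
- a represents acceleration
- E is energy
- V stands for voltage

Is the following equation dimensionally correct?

No

a (acceleration) has dimensions [L T^-2].
E (energy) has dimensions [L^2 M T^-2].
V (voltage) has dimensions [I^-1 L^2 M T^-3].

Left side: [I^-1 L^2 M T^-3]
Right side: [L M]

The two sides have different dimensions, so the equation is NOT dimensionally consistent.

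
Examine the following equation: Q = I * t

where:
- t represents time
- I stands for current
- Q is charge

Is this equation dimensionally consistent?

Yes

t (time) has dimensions [T].
I (current) has dimensions [I].
Q (charge) has dimensions [I T].

Left side: [I T]
Right side: [I T]

Both sides have the same dimensions, so the equation is dimensionally consistent.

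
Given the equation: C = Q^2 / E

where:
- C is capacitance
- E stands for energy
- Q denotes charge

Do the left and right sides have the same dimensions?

Yes

C (capacitance) has dimensions [I^2 L^-2 M^-1 T^4].
E (energy) has dimensions [L^2 M T^-2].
Q (charge) has dimensions [I T].

Left side: [I^2 L^-2 M^-1 T^4]
Right side: [I^2 L^-2 M^-1 T^4]

Both sides have the same dimensions, so the equation is dimensionally consistent.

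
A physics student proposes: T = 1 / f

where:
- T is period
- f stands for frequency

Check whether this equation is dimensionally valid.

Yes

T (period) has dimensions [T].
f (frequency) has dimensions [T^-1].

Left side: [T]
Right side: [T]

Both sides have the same dimensions, so the equation is dimensionally consistent.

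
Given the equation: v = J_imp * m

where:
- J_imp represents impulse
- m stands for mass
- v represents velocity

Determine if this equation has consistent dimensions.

No

J_imp (impulse) has dimensions [L M T^-1].
m (mass) has dimensions [M].
v (velocity) has dimensions [L T^-1].

Left side: [L T^-1]
Right side: [L M^2 T^-1]

The two sides have different dimensions, so the equation is NOT dimensionally consistent.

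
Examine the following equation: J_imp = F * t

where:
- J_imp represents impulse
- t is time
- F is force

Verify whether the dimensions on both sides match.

Yes

J_imp (impulse) has dimensions [L M T^-1].
t (time) has dimensions [T].
F (force) has dimensions [L M T^-2].

Left side: [L M T^-1]
Right side: [L M T^-1]

Both sides have the same dimensions, so the equation is dimensionally consistent.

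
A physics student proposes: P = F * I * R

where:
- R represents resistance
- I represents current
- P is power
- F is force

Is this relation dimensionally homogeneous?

No

R (resistance) has dimensions [I^-2 L^2 M T^-3].
I (current) has dimensions [I].
P (power) has dimensions [L^2 M T^-3].
F (force) has dimensions [L M T^-2].

Left side: [L^2 M T^-3]
Right side: [I^-1 L^3 M^2 T^-5]

The two sides have different dimensions, so the equation is NOT dimensionally consistent.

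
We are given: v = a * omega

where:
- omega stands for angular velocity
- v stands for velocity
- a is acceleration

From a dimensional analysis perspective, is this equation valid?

No

omega (angular velocity) has dimensions [T^-1].
v (velocity) has dimensions [L T^-1].
a (acceleration) has dimensions [L T^-2].

Left side: [L T^-1]
Right side: [L T^-3]

The two sides have different dimensions, so the equation is NOT dimensionally consistent.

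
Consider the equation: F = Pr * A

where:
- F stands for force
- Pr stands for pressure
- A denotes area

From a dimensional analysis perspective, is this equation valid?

Yes

F (force) has dimensions [L M T^-2].
Pr (pressure) has dimensions [L^-1 M T^-2].
A (area) has dimensions [L^2].

Left side: [L M T^-2]
Right side: [L M T^-2]

Both sides have the same dimensions, so the equation is dimensionally consistent.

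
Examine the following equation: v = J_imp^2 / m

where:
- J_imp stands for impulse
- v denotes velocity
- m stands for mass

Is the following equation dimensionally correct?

No

J_imp (impulse) has dimensions [L M T^-1].
v (velocity) has dimensions [L T^-1].
m (mass) has dimensions [M].

Left side: [L T^-1]
Right side: [L^2 M T^-2]

The two sides have different dimensions, so the equation is NOT dimensionally consistent.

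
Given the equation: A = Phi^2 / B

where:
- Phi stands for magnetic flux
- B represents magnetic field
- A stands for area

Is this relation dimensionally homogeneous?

No

Phi (magnetic flux) has dimensions [I^-1 L^2 M T^-2].
B (magnetic field) has dimensions [I^-1 M T^-2].
A (area) has dimensions [L^2].

Left side: [L^2]
Right side: [I^-1 L^4 M T^-2]

The two sides have different dimensions, so the equation is NOT dimensionally consistent.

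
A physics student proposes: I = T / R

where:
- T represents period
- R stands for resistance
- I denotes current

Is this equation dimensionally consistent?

No

T (period) has dimensions [T].
R (resistance) has dimensions [I^-2 L^2 M T^-3].
I (current) has dimensions [I].

Left side: [I]
Right side: [I^2 L^-2 M^-1 T^4]

The two sides have different dimensions, so the equation is NOT dimensionally consistent.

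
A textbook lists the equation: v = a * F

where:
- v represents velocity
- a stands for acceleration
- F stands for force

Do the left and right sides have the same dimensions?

No

v (velocity) has dimensions [L T^-1].
a (acceleration) has dimensions [L T^-2].
F (force) has dimensions [L M T^-2].

Left side: [L T^-1]
Right side: [L^2 M T^-4]

The two sides have different dimensions, so the equation is NOT dimensionally consistent.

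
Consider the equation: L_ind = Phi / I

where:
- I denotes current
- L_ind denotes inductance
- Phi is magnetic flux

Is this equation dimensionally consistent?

Yes

I (current) has dimensions [I].
L_ind (inductance) has dimensions [I^-2 L^2 M T^-2].
Phi (magnetic flux) has dimensions [I^-1 L^2 M T^-2].

Left side: [I^-2 L^2 M T^-2]
Right side: [I^-2 L^2 M T^-2]

Both sides have the same dimensions, so the equation is dimensionally consistent.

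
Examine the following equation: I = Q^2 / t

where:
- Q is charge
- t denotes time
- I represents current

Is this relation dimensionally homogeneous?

No

Q (charge) has dimensions [I T].
t (time) has dimensions [T].
I (current) has dimensions [I].

Left side: [I]
Right side: [I^2 T]

The two sides have different dimensions, so the equation is NOT dimensionally consistent.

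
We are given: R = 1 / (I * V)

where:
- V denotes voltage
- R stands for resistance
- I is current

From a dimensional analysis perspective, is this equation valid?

No

V (voltage) has dimensions [I^-1 L^2 M T^-3].
R (resistance) has dimensions [I^-2 L^2 M T^-3].
I (current) has dimensions [I].

Left side: [I^-2 L^2 M T^-3]
Right side: [L^-2 M^-1 T^3]

The two sides have different dimensions, so the equation is NOT dimensionally consistent.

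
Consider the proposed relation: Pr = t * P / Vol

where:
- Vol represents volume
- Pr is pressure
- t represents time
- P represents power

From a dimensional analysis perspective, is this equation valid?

Yes

Vol (volume) has dimensions [L^3].
Pr (pressure) has dimensions [L^-1 M T^-2].
t (time) has dimensions [T].
P (power) has dimensions [L^2 M T^-3].

Left side: [L^-1 M T^-2]
Right side: [L^-1 M T^-2]

Both sides have the same dimensions, so the equation is dimensionally consistent.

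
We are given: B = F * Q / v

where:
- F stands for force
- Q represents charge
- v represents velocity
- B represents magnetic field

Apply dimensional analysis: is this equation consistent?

No

F (force) has dimensions [L M T^-2].
Q (charge) has dimensions [I T].
v (velocity) has dimensions [L T^-1].
B (magnetic field) has dimensions [I^-1 M T^-2].

Left side: [I^-1 M T^-2]
Right side: [I M]

The two sides have different dimensions, so the equation is NOT dimensionally consistent.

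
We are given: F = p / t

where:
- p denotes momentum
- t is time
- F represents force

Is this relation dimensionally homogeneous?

Yes

p (momentum) has dimensions [L M T^-1].
t (time) has dimensions [T].
F (force) has dimensions [L M T^-2].

Left side: [L M T^-2]
Right side: [L M T^-2]

Both sides have the same dimensions, so the equation is dimensionally consistent.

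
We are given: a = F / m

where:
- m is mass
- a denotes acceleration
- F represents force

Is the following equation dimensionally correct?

Yes

m (mass) has dimensions [M].
a (acceleration) has dimensions [L T^-2].
F (force) has dimensions [L M T^-2].

Left side: [L T^-2]
Right side: [L T^-2]

Both sides have the same dimensions, so the equation is dimensionally consistent.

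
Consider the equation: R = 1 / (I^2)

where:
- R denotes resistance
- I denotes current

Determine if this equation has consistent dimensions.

No

R (resistance) has dimensions [I^-2 L^2 M T^-3].
I (current) has dimensions [I].

Left side: [I^-2 L^2 M T^-3]
Right side: [I^-2]

The two sides have different dimensions, so the equation is NOT dimensionally consistent.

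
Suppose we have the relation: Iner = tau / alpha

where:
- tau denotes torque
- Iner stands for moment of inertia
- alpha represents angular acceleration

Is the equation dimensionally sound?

Yes

tau (torque) has dimensions [L^2 M T^-2].
Iner (moment of inertia) has dimensions [L^2 M].
alpha (angular acceleration) has dimensions [T^-2].

Left side: [L^2 M]
Right side: [L^2 M]

Both sides have the same dimensions, so the equation is dimensionally consistent.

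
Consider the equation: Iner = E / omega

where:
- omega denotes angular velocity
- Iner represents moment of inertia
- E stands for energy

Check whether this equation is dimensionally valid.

No

omega (angular velocity) has dimensions [T^-1].
Iner (moment of inertia) has dimensions [L^2 M].
E (energy) has dimensions [L^2 M T^-2].

Left side: [L^2 M]
Right side: [L^2 M T^-1]

The two sides have different dimensions, so the equation is NOT dimensionally consistent.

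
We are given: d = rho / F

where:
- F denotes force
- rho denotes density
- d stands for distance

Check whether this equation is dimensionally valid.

No

F (force) has dimensions [L M T^-2].
rho (density) has dimensions [L^-3 M].
d (distance) has dimensions [L].

Left side: [L]
Right side: [L^-4 T^2]

The two sides have different dimensions, so the equation is NOT dimensionally consistent.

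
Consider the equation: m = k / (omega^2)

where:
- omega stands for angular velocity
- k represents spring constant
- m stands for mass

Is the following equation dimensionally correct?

Yes

omega (angular velocity) has dimensions [T^-1].
k (spring constant) has dimensions [M T^-2].
m (mass) has dimensions [M].

Left side: [M]
Right side: [M]

Both sides have the same dimensions, so the equation is dimensionally consistent.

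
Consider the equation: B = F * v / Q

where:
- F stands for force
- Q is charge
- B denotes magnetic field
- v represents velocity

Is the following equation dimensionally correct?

No

F (force) has dimensions [L M T^-2].
Q (charge) has dimensions [I T].
B (magnetic field) has dimensions [I^-1 M T^-2].
v (velocity) has dimensions [L T^-1].

Left side: [I^-1 M T^-2]
Right side: [I^-1 L^2 M T^-4]

The two sides have different dimensions, so the equation is NOT dimensionally consistent.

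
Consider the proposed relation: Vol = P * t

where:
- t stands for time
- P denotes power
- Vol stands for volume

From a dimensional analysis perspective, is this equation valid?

No

t (time) has dimensions [T].
P (power) has dimensions [L^2 M T^-3].
Vol (volume) has dimensions [L^3].

Left side: [L^3]
Right side: [L^2 M T^-2]

The two sides have different dimensions, so the equation is NOT dimensionally consistent.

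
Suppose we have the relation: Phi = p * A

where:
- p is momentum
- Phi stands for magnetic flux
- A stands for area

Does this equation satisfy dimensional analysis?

No

p (momentum) has dimensions [L M T^-1].
Phi (magnetic flux) has dimensions [I^-1 L^2 M T^-2].
A (area) has dimensions [L^2].

Left side: [I^-1 L^2 M T^-2]
Right side: [L^3 M T^-1]

The two sides have different dimensions, so the equation is NOT dimensionally consistent.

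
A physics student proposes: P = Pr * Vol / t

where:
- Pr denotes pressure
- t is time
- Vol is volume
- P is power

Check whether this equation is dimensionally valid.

Yes

Pr (pressure) has dimensions [L^-1 M T^-2].
t (time) has dimensions [T].
Vol (volume) has dimensions [L^3].
P (power) has dimensions [L^2 M T^-3].

Left side: [L^2 M T^-3]
Right side: [L^2 M T^-3]

Both sides have the same dimensions, so the equation is dimensionally consistent.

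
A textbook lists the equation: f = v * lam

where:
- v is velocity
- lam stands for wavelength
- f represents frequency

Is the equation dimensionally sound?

No

v (velocity) has dimensions [L T^-1].
lam (wavelength) has dimensions [L].
f (frequency) has dimensions [T^-1].

Left side: [T^-1]
Right side: [L^2 T^-1]

The two sides have different dimensions, so the equation is NOT dimensionally consistent.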